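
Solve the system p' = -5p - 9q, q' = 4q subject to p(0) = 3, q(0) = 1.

Coefficient matrix A = [[-5, -9], [0, 4]].
Characteristic polynomial det(A - λI) = λ^2 + λ - 20 = 0.
Eigenvalues λ = 4, -5.
For λ=4: (A-λI) row 1 is [-9, -9], so an eigenvector is (1, -1).
For λ=-5: (A-λI) row 1 is [0, -9], so an eigenvector is (1, 0).
General solution: c_1e^(4t)(1,-1) + c_2e^(-5t)(1,0).
Applying p(0)=3, q(0)=1 gives c_1=-1, c_2=4.

p(t) = -e^(4t) + 4e^(-5t), q(t) = e^(4t)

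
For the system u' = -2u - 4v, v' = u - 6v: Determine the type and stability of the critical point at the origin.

A = [[-2,-4],[1,-6]]; det(A-λI) = λ^2 + 8λ + 16.
repeated λ = -4 with a single eigenvector.

stable improper node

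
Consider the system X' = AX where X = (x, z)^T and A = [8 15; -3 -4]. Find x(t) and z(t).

Coefficient matrix A = [[8, 15], [-3, -4]].
Characteristic polynomial det(A - λI) = λ^2 - 4λ + 13 = 0.
Eigenvalues λ = 2 ± 3i (complex conjugate pair).
For λ=2+3i: an eigenvector is (1,0) - i(2,-1) = (1 - 2i, 0 + i).
A real fundamental pair from Re and Im of e^((2+3i)t)v: X_1 = e^(2t)(cos(3t)·(1,0) + sin(3t)·(2,-1)), X_2 = e^(2t)(sin(3t)·(1,0) - cos(3t)·(2,-1)).
General solution: c_1X_1 + c_2X_2.

x(t) = 2c_1e^(2t)sin(3t) + c_1e^(2t)cos(3t) + c_2e^(2t)sin(3t) - 2c_2e^(2t)cos(3t), z(t) = -c_1e^(2t)sin(3t) + c_2e^(2t)cos(3t)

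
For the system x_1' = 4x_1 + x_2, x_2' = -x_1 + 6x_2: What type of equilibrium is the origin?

unstable improper node

A = [[4,1],[-1,6]]; det(A-λI) = λ^2 - 10λ + 25.
repeated λ = 5 with a single eigenvector.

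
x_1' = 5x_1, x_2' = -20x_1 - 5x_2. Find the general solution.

x_1(t) = c_2e^(5t), x_2(t) = c_1e^(-5t) - 2c_2e^(5t)

Coefficient matrix A = [[5, 0], [-20, -5]].
Characteristic polynomial det(A - λI) = λ^2 - 25 = 0.
Eigenvalues λ = -5, 5.
For λ=-5: (A-λI) row 1 is [10, 0], so an eigenvector is (0, 1).
For λ=5: (A-λI) row 2 is [-20, -10], so an eigenvector is (1, -2).
General solution: c_1e^(-5t)(0,1) + c_2e^(5t)(1,-2).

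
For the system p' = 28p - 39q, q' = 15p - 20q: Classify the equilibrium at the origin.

A = [[28,-39],[15,-20]]; det(A-λI) = λ^2 - 8λ + 25.
λ = 4 ± 3i: positive real part.

unstable spiral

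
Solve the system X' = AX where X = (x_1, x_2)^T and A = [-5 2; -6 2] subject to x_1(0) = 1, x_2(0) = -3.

Coefficient matrix A = [[-5, 2], [-6, 2]].
Characteristic polynomial det(A - λI) = λ^2 + 3λ + 2 = 0.
Eigenvalues λ = -2, -1.
For λ=-2: (A-λI) row 1 is [-3, 2], so an eigenvector is (2, 3).
For λ=-1: (A-λI) row 1 is [-4, 2], so an eigenvector is (-1, -2).
General solution: C_1e^(-2t)(2,3) + C_2e^(-t)(-1,-2).
Applying x_1(0)=1, x_2(0)=-3 gives C_1=5, C_2=9.

x_1(t) = -9e^(-t) + 10e^(-2t), x_2(t) = -18e^(-t) + 15e^(-2t)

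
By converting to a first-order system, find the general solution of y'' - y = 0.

Let x_1 = y, x_2 = y'. Then x_1' = x_2 and x_2' = x_1.
A = [[0,1],[1,0]]; det(A-λI) = λ^2 - 1.
Eigenvalues λ = -1, 1 with eigenvectors (1,-1), (1,1).

y(t) = K_1e^(-t) + K_2e^(t)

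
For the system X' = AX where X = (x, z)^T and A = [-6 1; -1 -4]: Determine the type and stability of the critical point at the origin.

A = [[-6,1],[-1,-4]]; det(A-λI) = λ^2 + 10λ + 25.
repeated λ = -5 with a single eigenvector.

stable improper node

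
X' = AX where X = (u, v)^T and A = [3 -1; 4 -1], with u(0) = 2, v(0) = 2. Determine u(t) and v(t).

u(t) = 2te^(t) + 2e^(t), v(t) = 4te^(t) + 2e^(t)

Coefficient matrix A = [[3, -1], [4, -1]].
Characteristic polynomial det(A - λI) = λ^2 - 2λ + 1 = 0.
Single eigenvalue λ = 1 with algebraic multiplicity 2.
Eigenvector v = (1,2); generalized eigenvector w with (A-λI)w=v is (2,3).
General solution: e^(t)[c_1·v + c_2·(t·v + w)].
Applying u(0)=2, v(0)=2 gives c_1=-2, c_2=2.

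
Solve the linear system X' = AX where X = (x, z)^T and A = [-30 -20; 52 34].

x(t) = -2C_1e^(2t)sin(4t) - C_1e^(2t)cos(4t) - C_2e^(2t)sin(4t) + 2C_2e^(2t)cos(4t), z(t) = 3C_1e^(2t)sin(4t) + 2C_1e^(2t)cos(4t) + 2C_2e^(2t)sin(4t) - 3C_2e^(2t)cos(4t)

Coefficient matrix A = [[-30, -20], [52, 34]].
Characteristic polynomial det(A - λI) = λ^2 - 4λ + 20 = 0.
Eigenvalues λ = 2 ± 4i (complex conjugate pair).
For λ=2+4i: an eigenvector is (-1,2) - i(-2,3) = (-1 + 2i, 2 - 3i).
A real fundamental pair from Re and Im of e^((2+4i)t)v: X_1 = e^(2t)(cos(4t)·(-1,2) + sin(4t)·(-2,3)), X_2 = e^(2t)(sin(4t)·(-1,2) - cos(4t)·(-2,3)).
General solution: C_1X_1 + C_2X_2.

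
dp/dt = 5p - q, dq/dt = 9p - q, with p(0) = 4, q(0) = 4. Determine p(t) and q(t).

p(t) = 8te^(2t) + 4e^(2t), q(t) = 24te^(2t) + 4e^(2t)

Coefficient matrix A = [[5, -1], [9, -1]].
Characteristic polynomial det(A - λI) = λ^2 - 4λ + 4 = 0.
Single eigenvalue λ = 2 with algebraic multiplicity 2.
Eigenvector v = (-1,-3); generalized eigenvector w with (A-λI)w=v is (-1,-2).
General solution: e^(2t)[C_1·v + C_2·(t·v + w)].
Applying p(0)=4, q(0)=4 gives C_1=4, C_2=-8.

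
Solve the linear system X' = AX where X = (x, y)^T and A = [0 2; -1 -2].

x(t) = c_1e^(-t)sin(t) - c_1e^(-t)cos(t) - c_2e^(-t)sin(t) - c_2e^(-t)cos(t), y(t) = c_1e^(-t)cos(t) + c_2e^(-t)sin(t)

Coefficient matrix A = [[0, 2], [-1, -2]].
Characteristic polynomial det(A - λI) = λ^2 + 2λ + 2 = 0.
Eigenvalues λ = -1 ± i (complex conjugate pair).
For λ=-1+i: an eigenvector is (-1,1) - i(1,0) = (-1 - i, 1).
A real fundamental pair from Re and Im of e^((-1+i)t)v: X_1 = e^(-t)(cos(t)·(-1,1) + sin(t)·(1,0)), X_2 = e^(-t)(sin(t)·(-1,1) - cos(t)·(1,0)).
General solution: c_1X_1 + c_2X_2.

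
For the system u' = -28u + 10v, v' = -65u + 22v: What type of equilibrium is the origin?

A = [[-28,10],[-65,22]]; det(A-λI) = λ^2 + 6λ + 34.
λ = -3 ± 5i: negative real part.

stable spiral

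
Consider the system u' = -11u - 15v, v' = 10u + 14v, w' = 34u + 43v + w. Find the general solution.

Coefficient matrix A = [[-11, -15, 0], [10, 14, 0], [34, 43, 1]].
det(A - λI) = 0 gives eigenvalues λ = -1, 1, 4.
For λ=-1: eigenvector (3,-2,-8).
For λ=1: eigenvector (0,0,1).
For λ=4: eigenvector (-1,1,3).
General solution: C_1e^(-t)(3,-2,-8) + C_2e^(t)(0,0,1) + C_3e^(4t)(-1,1,3).

u(t) = 3C_1e^(-t) - C_3e^(4t), v(t) = -2C_1e^(-t) + C_3e^(4t), w(t) = -8C_1e^(-t) + C_2e^(t) + 3C_3e^(4t)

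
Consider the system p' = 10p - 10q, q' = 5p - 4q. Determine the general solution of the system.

Coefficient matrix A = [[10, -10], [5, -4]].
Characteristic polynomial det(A - λI) = λ^2 - 6λ + 10 = 0.
Eigenvalues λ = 3 ± i (complex conjugate pair).
For λ=3+i: an eigenvector is (3,2) - i(1,1) = (3 - i, 2 - i).
A real fundamental pair from Re and Im of e^((3+i)t)v: X_1 = e^(3t)(cos(t)·(3,2) + sin(t)·(1,1)), X_2 = e^(3t)(sin(t)·(3,2) - cos(t)·(1,1)).
General solution: C_1X_1 + C_2X_2.

p(t) = C_1e^(3t)sin(t) + 3C_1e^(3t)cos(t) + 3C_2e^(3t)sin(t) - C_2e^(3t)cos(t), q(t) = C_1e^(3t)sin(t) + 2C_1e^(3t)cos(t) + 2C_2e^(3t)sin(t) - C_2e^(3t)cos(t)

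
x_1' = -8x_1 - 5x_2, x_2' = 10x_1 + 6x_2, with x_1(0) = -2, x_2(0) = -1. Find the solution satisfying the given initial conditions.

Coefficient matrix A = [[-8, -5], [10, 6]].
Characteristic polynomial det(A - λI) = λ^2 + 2λ + 2 = 0.
Eigenvalues λ = -1 ± i (complex conjugate pair).
For λ=-1+i: an eigenvector is (2,-3) - i(1,-1) = (2 - i, -3 + i).
A real fundamental pair from Re and Im of e^((-1+i)t)v: X_1 = e^(-t)(cos(t)·(2,-3) + sin(t)·(1,-1)), X_2 = e^(-t)(sin(t)·(2,-3) - cos(t)·(1,-1)).
General solution: K_1X_1 + K_2X_2.
Applying x_1(0)=-2, x_2(0)=-1 gives K_1=3, K_2=8.

x_1(t) = 19e^(-t)sin(t) - 2e^(-t)cos(t), x_2(t) = -27e^(-t)sin(t) - e^(-t)cos(t)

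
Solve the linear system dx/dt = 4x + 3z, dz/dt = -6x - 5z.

x(t) = -C_1e^(t) - C_2e^(-2t), z(t) = C_1e^(t) + 2C_2e^(-2t)

Coefficient matrix A = [[4, 3], [-6, -5]].
Characteristic polynomial det(A - λI) = λ^2 + λ - 2 = 0.
Eigenvalues λ = 1, -2.
For λ=1: (A-λI) row 1 is [3, 3], so an eigenvector is (-1, 1).
For λ=-2: (A-λI) row 1 is [6, 3], so an eigenvector is (-1, 2).
General solution: C_1e^(t)(-1,1) + C_2e^(-2t)(-1,2).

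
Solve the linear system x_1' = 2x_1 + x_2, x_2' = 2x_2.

x_1(t) = -K_1e^(2t) - K_2te^(2t) - 2K_2e^(2t), x_2(t) = -K_2e^(2t)

Coefficient matrix A = [[2, 1], [0, 2]].
Characteristic polynomial det(A - λI) = λ^2 - 4λ + 4 = 0.
Single eigenvalue λ = 2 with algebraic multiplicity 2.
Eigenvector v = (-1,0); generalized eigenvector w with (A-λI)w=v is (-2,-1).
General solution: e^(2t)[K_1·v + K_2·(t·v + w)].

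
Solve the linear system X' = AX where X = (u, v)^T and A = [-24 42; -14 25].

Coefficient matrix A = [[-24, 42], [-14, 25]].
Characteristic polynomial det(A - λI) = λ^2 - λ - 12 = 0.
Eigenvalues λ = -3, 4.
For λ=-3: (A-λI) row 1 is [-21, 42], so an eigenvector is (-2, -1).
For λ=4: (A-λI) row 1 is [-28, 42], so an eigenvector is (3, 2).
General solution: C_1e^(-3t)(-2,-1) + C_2e^(4t)(3,2).

u(t) = -2C_1e^(-3t) + 3C_2e^(4t), v(t) = -C_1e^(-3t) + 2C_2e^(4t)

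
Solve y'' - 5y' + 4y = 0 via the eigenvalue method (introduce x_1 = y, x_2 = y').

Let x_1 = y, x_2 = y'. Then x_1' = x_2 and x_2' = -4x_1 + 5x_2.
A = [[0,1],[-4,5]]; det(A-λI) = λ^2 - 5λ + 4.
Eigenvalues λ = 1, 4 with eigenvectors (1,1), (1,4).

y(t) = c_1e^(t) + c_2e^(4t)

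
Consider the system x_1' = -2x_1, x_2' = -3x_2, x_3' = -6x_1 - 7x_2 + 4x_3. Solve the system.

Coefficient matrix A = [[-2, 0, 0], [0, -3, 0], [-6, -7, 4]].
det(A - λI) = 0 gives eigenvalues λ = -3, 4, -2.
For λ=-3: eigenvector (0,-1,-1).
For λ=4: eigenvector (0,0,-1).
For λ=-2: eigenvector (1,0,1).
General solution: c_1e^(-3t)(0,-1,-1) + c_2e^(4t)(0,0,-1) + c_3e^(-2t)(1,0,1).

x_1(t) = c_3e^(-2t), x_2(t) = -c_1e^(-3t), x_3(t) = -c_1e^(-3t) - c_2e^(4t) + c_3e^(-2t)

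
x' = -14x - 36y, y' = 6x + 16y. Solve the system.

x(t) = 3c_1e^(-2t) + 2c_2e^(4t), y(t) = -c_1e^(-2t) - c_2e^(4t)

Coefficient matrix A = [[-14, -36], [6, 16]].
Characteristic polynomial det(A - λI) = λ^2 - 2λ - 8 = 0.
Eigenvalues λ = -2, 4.
For λ=-2: (A-λI) row 1 is [-12, -36], so an eigenvector is (3, -1).
For λ=4: (A-λI) row 1 is [-18, -36], so an eigenvector is (2, -1).
General solution: c_1e^(-2t)(3,-1) + c_2e^(4t)(2,-1).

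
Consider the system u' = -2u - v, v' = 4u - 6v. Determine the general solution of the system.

u(t) = -C_1e^(-4t) - C_2te^(-4t), v(t) = -2C_1e^(-4t) - 2C_2te^(-4t) + C_2e^(-4t)

Coefficient matrix A = [[-2, -1], [4, -6]].
Characteristic polynomial det(A - λI) = λ^2 + 8λ + 16 = 0.
Single eigenvalue λ = -4 with algebraic multiplicity 2.
Eigenvector v = (-1,-2); generalized eigenvector w with (A-λI)w=v is (0,1).
General solution: e^(-4t)[C_1·v + C_2·(t·v + w)].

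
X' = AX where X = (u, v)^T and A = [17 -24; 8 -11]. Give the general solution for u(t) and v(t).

u(t) = 2c_1e^(5t) + 3c_2e^(t), v(t) = c_1e^(5t) + 2c_2e^(t)

Coefficient matrix A = [[17, -24], [8, -11]].
Characteristic polynomial det(A - λI) = λ^2 - 6λ + 5 = 0.
Eigenvalues λ = 5, 1.
For λ=5: (A-λI) row 1 is [12, -24], so an eigenvector is (2, 1).
For λ=1: (A-λI) row 1 is [16, -24], so an eigenvector is (3, 2).
General solution: c_1e^(5t)(2,1) + c_2e^(t)(3,2).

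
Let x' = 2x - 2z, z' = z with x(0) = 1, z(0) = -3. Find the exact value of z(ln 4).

A = [[2,-2],[0,1]]; eigenvalues λ = 2, 1.
Eigenvectors: (1,0) for λ=2, (2,1) for λ=1.
From the initial condition, c_1 = 7, c_2 = -3.
z(ln 4) = (7)(4^2)(0) + (-3)(4^1)(1) = -12.

-12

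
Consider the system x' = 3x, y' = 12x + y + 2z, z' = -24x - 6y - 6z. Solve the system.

x(t) = C_1e^(3t), y(t) = 2C_1e^(3t) + C_2e^(-3t) + 2C_3e^(-2t), z(t) = -4C_1e^(3t) - 2C_2e^(-3t) - 3C_3e^(-2t)

Coefficient matrix A = [[3, 0, 0], [12, 1, 2], [-24, -6, -6]].
det(A - λI) = 0 gives eigenvalues λ = 3, -3, -2.
For λ=3: eigenvector (1,2,-4).
For λ=-3: eigenvector (0,1,-2).
For λ=-2: eigenvector (0,2,-3).
General solution: C_1e^(3t)(1,2,-4) + C_2e^(-3t)(0,1,-2) + C_3e^(-2t)(0,2,-3).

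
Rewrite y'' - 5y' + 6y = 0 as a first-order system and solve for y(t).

Let x_1 = y, x_2 = y'. Then x_1' = x_2 and x_2' = -6x_1 + 5x_2.
A = [[0,1],[-6,5]]; det(A-λI) = λ^2 - 5λ + 6.
Eigenvalues λ = 3, 2 with eigenvectors (1,3), (1,2).

y(t) = c_1e^(3t) + c_2e^(2t)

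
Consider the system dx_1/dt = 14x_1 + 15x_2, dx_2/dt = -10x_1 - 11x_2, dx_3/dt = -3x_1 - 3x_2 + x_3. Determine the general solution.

x_1(t) = 3C_1e^(4t) - C_2e^(-t), x_2(t) = -2C_1e^(4t) + C_2e^(-t), x_3(t) = -C_1e^(4t) + C_3e^(t)

Coefficient matrix A = [[14, 15, 0], [-10, -11, 0], [-3, -3, 1]].
det(A - λI) = 0 gives eigenvalues λ = 4, -1, 1.
For λ=4: eigenvector (3,-2,-1).
For λ=-1: eigenvector (-1,1,0).
For λ=1: eigenvector (0,0,1).
General solution: C_1e^(4t)(3,-2,-1) + C_2e^(-t)(-1,1,0) + C_3e^(t)(0,0,1).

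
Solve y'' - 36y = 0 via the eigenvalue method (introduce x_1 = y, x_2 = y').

y(t) = K_1e^(6t) + K_2e^(-6t)

Let x_1 = y, x_2 = y'. Then x_1' = x_2 and x_2' = 36x_1.
A = [[0,1],[36,0]]; det(A-λI) = λ^2 - 36.
Eigenvalues λ = 6, -6 with eigenvectors (1,6), (1,-6).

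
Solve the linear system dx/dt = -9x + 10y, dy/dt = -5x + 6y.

x(t) = -2K_1e^(-4t) + K_2e^(t), y(t) = -K_1e^(-4t) + K_2e^(t)

Coefficient matrix A = [[-9, 10], [-5, 6]].
Characteristic polynomial det(A - λI) = λ^2 + 3λ - 4 = 0.
Eigenvalues λ = -4, 1.
For λ=-4: (A-λI) row 1 is [-5, 10], so an eigenvector is (-2, -1).
For λ=1: (A-λI) row 1 is [-10, 10], so an eigenvector is (1, 1).
General solution: K_1e^(-4t)(-2,-1) + K_2e^(t)(1,1).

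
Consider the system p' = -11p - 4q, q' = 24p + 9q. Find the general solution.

Coefficient matrix A = [[-11, -4], [24, 9]].
Characteristic polynomial det(A - λI) = λ^2 + 2λ - 3 = 0.
Eigenvalues λ = -3, 1.
For λ=-3: (A-λI) row 1 is [-8, -4], so an eigenvector is (-1, 2).
For λ=1: (A-λI) row 1 is [-12, -4], so an eigenvector is (1, -3).
General solution: c_1e^(-3t)(-1,2) + c_2e^(t)(1,-3).

p(t) = -c_1e^(-3t) + c_2e^(t), q(t) = 2c_1e^(-3t) - 3c_2e^(t)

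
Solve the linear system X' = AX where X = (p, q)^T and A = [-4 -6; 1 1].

Coefficient matrix A = [[-4, -6], [1, 1]].
Characteristic polynomial det(A - λI) = λ^2 + 3λ + 2 = 0.
Eigenvalues λ = -2, -1.
For λ=-2: (A-λI) row 1 is [-2, -6], so an eigenvector is (-3, 1).
For λ=-1: (A-λI) row 1 is [-3, -6], so an eigenvector is (2, -1).
General solution: c_1e^(-2t)(-3,1) + c_2e^(-t)(2,-1).

p(t) = -3c_1e^(-2t) + 2c_2e^(-t), q(t) = c_1e^(-2t) - c_2e^(-t)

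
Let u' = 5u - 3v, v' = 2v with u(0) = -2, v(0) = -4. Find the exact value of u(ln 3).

450

A = [[5,-3],[0,2]]; eigenvalues λ = 5, 2.
Eigenvectors: (-1,0) for λ=5, (1,1) for λ=2.
From the initial condition, c_1 = -2, c_2 = -4.
u(ln 3) = (-2)(3^5)(-1) + (-4)(3^2)(1) = 450.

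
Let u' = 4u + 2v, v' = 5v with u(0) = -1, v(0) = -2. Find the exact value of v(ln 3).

-486

A = [[4,2],[0,5]]; eigenvalues λ = 5, 4.
Eigenvectors: (2,1) for λ=5, (1,0) for λ=4.
From the initial condition, c_1 = -2, c_2 = 3.
v(ln 3) = (-2)(3^5)(1) + (3)(3^4)(0) = -486.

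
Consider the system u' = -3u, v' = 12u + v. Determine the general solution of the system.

Coefficient matrix A = [[-3, 0], [12, 1]].
Characteristic polynomial det(A - λI) = λ^2 + 2λ - 3 = 0.
Eigenvalues λ = 1, -3.
For λ=1: (A-λI) row 1 is [-4, 0], so an eigenvector is (0, 1).
For λ=-3: (A-λI) row 2 is [12, 4], so an eigenvector is (-1, 3).
General solution: K_1e^(t)(0,1) + K_2e^(-3t)(-1,3).

u(t) = -K_2e^(-3t), v(t) = K_1e^(t) + 3K_2e^(-3t)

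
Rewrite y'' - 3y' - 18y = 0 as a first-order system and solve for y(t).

y(t) = c_1e^(6t) + c_2e^(-3t)

Let x_1 = y, x_2 = y'. Then x_1' = x_2 and x_2' = 18x_1 + 3x_2.
A = [[0,1],[18,3]]; det(A-λI) = λ^2 - 3λ - 18.
Eigenvalues λ = 6, -3 with eigenvectors (1,6), (1,-3).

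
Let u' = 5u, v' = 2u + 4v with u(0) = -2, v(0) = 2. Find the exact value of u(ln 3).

A = [[5,0],[2,4]]; eigenvalues λ = 4, 5.
Eigenvectors: (0,-1) for λ=4, (1,2) for λ=5.
From the initial condition, c_1 = -6, c_2 = -2.
u(ln 3) = (-6)(3^4)(0) + (-2)(3^5)(1) = -486.

-486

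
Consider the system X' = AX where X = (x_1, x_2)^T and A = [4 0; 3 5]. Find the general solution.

x_1(t) = -C_2e^(4t), x_2(t) = C_1e^(5t) + 3C_2e^(4t)

Coefficient matrix A = [[4, 0], [3, 5]].
Characteristic polynomial det(A - λI) = λ^2 - 9λ + 20 = 0.
Eigenvalues λ = 5, 4.
For λ=5: (A-λI) row 1 is [-1, 0], so an eigenvector is (0, 1).
For λ=4: (A-λI) row 2 is [3, 1], so an eigenvector is (-1, 3).
General solution: C_1e^(5t)(0,1) + C_2e^(4t)(-1,3).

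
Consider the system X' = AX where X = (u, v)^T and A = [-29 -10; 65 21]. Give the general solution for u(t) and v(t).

Coefficient matrix A = [[-29, -10], [65, 21]].
Characteristic polynomial det(A - λI) = λ^2 + 8λ + 41 = 0.
Eigenvalues λ = -4 ± 5i (complex conjugate pair).
For λ=-4+5i: an eigenvector is (1,-3) - i(1,-2) = (1 - i, -3 + 2i).
A real fundamental pair from Re and Im of e^((-4+5i)t)v: X_1 = e^(-4t)(cos(5t)·(1,-3) + sin(5t)·(1,-2)), X_2 = e^(-4t)(sin(5t)·(1,-3) - cos(5t)·(1,-2)).
General solution: C_1X_1 + C_2X_2.

u(t) = C_1e^(-4t)sin(5t) + C_1e^(-4t)cos(5t) + C_2e^(-4t)sin(5t) - C_2e^(-4t)cos(5t), v(t) = -2C_1e^(-4t)sin(5t) - 3C_1e^(-4t)cos(5t) - 3C_2e^(-4t)sin(5t) + 2C_2e^(-4t)cos(5t)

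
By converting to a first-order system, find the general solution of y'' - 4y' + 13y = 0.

Let x_1 = y, x_2 = y'. Then x_1' = x_2 and x_2' = -13x_1 + 4x_2.
A = [[0,1],[-13,4]]; det(A-λI) = λ^2 - 4λ + 13.
Eigenvalues λ = 2 ± 3i.

y(t) = C_1e^(2t)cos(3t) + C_2e^(2t)sin(3t)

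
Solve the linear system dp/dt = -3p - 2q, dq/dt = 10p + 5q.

p(t) = -c_1e^(t)cos(2t) - c_2e^(t)sin(2t), q(t) = -c_1e^(t)sin(2t) + 2c_1e^(t)cos(2t) + 2c_2e^(t)sin(2t) + c_2e^(t)cos(2t)

Coefficient matrix A = [[-3, -2], [10, 5]].
Characteristic polynomial det(A - λI) = λ^2 - 2λ + 5 = 0.
Eigenvalues λ = 1 ± 2i (complex conjugate pair).
For λ=1+2i: an eigenvector is (-1,2) - i(0,-1) = (-1, 2 + i).
A real fundamental pair from Re and Im of e^((1+2i)t)v: X_1 = e^(t)(cos(2t)·(-1,2) + sin(2t)·(0,-1)), X_2 = e^(t)(sin(2t)·(-1,2) - cos(2t)·(0,-1)).
General solution: c_1X_1 + c_2X_2.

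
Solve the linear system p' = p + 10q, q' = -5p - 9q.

Coefficient matrix A = [[1, 10], [-5, -9]].
Characteristic polynomial det(A - λI) = λ^2 + 8λ + 41 = 0.
Eigenvalues λ = -4 ± 5i (complex conjugate pair).
For λ=-4+5i: an eigenvector is (1,0) - i(1,-1) = (1 - i, 0 + i).
A real fundamental pair from Re and Im of e^((-4+5i)t)v: X_1 = e^(-4t)(cos(5t)·(1,0) + sin(5t)·(1,-1)), X_2 = e^(-4t)(sin(5t)·(1,0) - cos(5t)·(1,-1)).
General solution: K_1X_1 + K_2X_2.

p(t) = K_1e^(-4t)sin(5t) + K_1e^(-4t)cos(5t) + K_2e^(-4t)sin(5t) - K_2e^(-4t)cos(5t), q(t) = -K_1e^(-4t)sin(5t) + K_2e^(-4t)cos(5t)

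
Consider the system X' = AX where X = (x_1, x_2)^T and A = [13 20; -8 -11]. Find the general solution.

x_1(t) = -c_1e^(t)sin(4t) - 2c_1e^(t)cos(4t) - 2c_2e^(t)sin(4t) + c_2e^(t)cos(4t), x_2(t) = c_1e^(t)sin(4t) + c_1e^(t)cos(4t) + c_2e^(t)sin(4t) - c_2e^(t)cos(4t)

Coefficient matrix A = [[13, 20], [-8, -11]].
Characteristic polynomial det(A - λI) = λ^2 - 2λ + 17 = 0.
Eigenvalues λ = 1 ± 4i (complex conjugate pair).
For λ=1+4i: an eigenvector is (-2,1) - i(-1,1) = (-2 + i, 1 - i).
A real fundamental pair from Re and Im of e^((1+4i)t)v: X_1 = e^(t)(cos(4t)·(-2,1) + sin(4t)·(-1,1)), X_2 = e^(t)(sin(4t)·(-2,1) - cos(4t)·(-1,1)).
General solution: c_1X_1 + c_2X_2.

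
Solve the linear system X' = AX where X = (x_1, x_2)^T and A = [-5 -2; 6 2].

x_1(t) = 2c_1e^(-2t) - c_2e^(-t), x_2(t) = -3c_1e^(-2t) + 2c_2e^(-t)

Coefficient matrix A = [[-5, -2], [6, 2]].
Characteristic polynomial det(A - λI) = λ^2 + 3λ + 2 = 0.
Eigenvalues λ = -2, -1.
For λ=-2: (A-λI) row 1 is [-3, -2], so an eigenvector is (2, -3).
For λ=-1: (A-λI) row 1 is [-4, -2], so an eigenvector is (-1, 2).
General solution: c_1e^(-2t)(2,-3) + c_2e^(-t)(-1,2).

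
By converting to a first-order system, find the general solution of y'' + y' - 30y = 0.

Let x_1 = y, x_2 = y'. Then x_1' = x_2 and x_2' = 30x_1 - x_2.
A = [[0,1],[30,-1]]; det(A-λI) = λ^2 + λ - 30.
Eigenvalues λ = 5, -6 with eigenvectors (1,5), (1,-6).

y(t) = c_1e^(5t) + c_2e^(-6t)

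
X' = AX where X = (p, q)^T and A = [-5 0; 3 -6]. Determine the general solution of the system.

Coefficient matrix A = [[-5, 0], [3, -6]].
Characteristic polynomial det(A - λI) = λ^2 + 11λ + 30 = 0.
Eigenvalues λ = -5, -6.
For λ=-5: (A-λI) row 2 is [3, -1], so an eigenvector is (-1, -3).
For λ=-6: (A-λI) row 1 is [1, 0], so an eigenvector is (0, -1).
General solution: C_1e^(-5t)(-1,-3) + C_2e^(-6t)(0,-1).

p(t) = -C_1e^(-5t), q(t) = -3C_1e^(-5t) - C_2e^(-6t)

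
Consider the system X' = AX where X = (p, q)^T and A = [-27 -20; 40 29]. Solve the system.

p(t) = -c_1e^(t)sin(4t) - 2c_1e^(t)cos(4t) - 2c_2e^(t)sin(4t) + c_2e^(t)cos(4t), q(t) = c_1e^(t)sin(4t) + 3c_1e^(t)cos(4t) + 3c_2e^(t)sin(4t) - c_2e^(t)cos(4t)

Coefficient matrix A = [[-27, -20], [40, 29]].
Characteristic polynomial det(A - λI) = λ^2 - 2λ + 17 = 0.
Eigenvalues λ = 1 ± 4i (complex conjugate pair).
For λ=1+4i: an eigenvector is (-2,3) - i(-1,1) = (-2 + i, 3 - i).
A real fundamental pair from Re and Im of e^((1+4i)t)v: X_1 = e^(t)(cos(4t)·(-2,3) + sin(4t)·(-1,1)), X_2 = e^(t)(sin(4t)·(-2,3) - cos(4t)·(-1,1)).
General solution: c_1X_1 + c_2X_2.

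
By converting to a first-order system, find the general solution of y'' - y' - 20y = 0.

Let x_1 = y, x_2 = y'. Then x_1' = x_2 and x_2' = 20x_1 + x_2.
A = [[0,1],[20,1]]; det(A-λI) = λ^2 - λ - 20.
Eigenvalues λ = -4, 5 with eigenvectors (1,-4), (1,5).

y(t) = c_1e^(-4t) + c_2e^(5t)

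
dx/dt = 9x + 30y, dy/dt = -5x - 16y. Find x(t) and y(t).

x(t) = 2K_1e^(-6t) - 3K_2e^(-t), y(t) = -K_1e^(-6t) + K_2e^(-t)

Coefficient matrix A = [[9, 30], [-5, -16]].
Characteristic polynomial det(A - λI) = λ^2 + 7λ + 6 = 0.
Eigenvalues λ = -6, -1.
For λ=-6: (A-λI) row 1 is [15, 30], so an eigenvector is (2, -1).
For λ=-1: (A-λI) row 1 is [10, 30], so an eigenvector is (-3, 1).
General solution: K_1e^(-6t)(2,-1) + K_2e^(-t)(-3,1).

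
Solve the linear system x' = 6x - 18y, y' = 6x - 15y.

Coefficient matrix A = [[6, -18], [6, -15]].
Characteristic polynomial det(A - λI) = λ^2 + 9λ + 18 = 0.
Eigenvalues λ = -6, -3.
For λ=-6: (A-λI) row 1 is [12, -18], so an eigenvector is (3, 2).
For λ=-3: (A-λI) row 1 is [9, -18], so an eigenvector is (2, 1).
General solution: c_1e^(-6t)(3,2) + c_2e^(-3t)(2,1).

x(t) = 3c_1e^(-6t) + 2c_2e^(-3t), y(t) = 2c_1e^(-6t) + c_2e^(-3t)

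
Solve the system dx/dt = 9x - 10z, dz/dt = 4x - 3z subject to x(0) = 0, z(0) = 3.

x(t) = -15e^(3t)sin(2t), z(t) = -9e^(3t)sin(2t) + 3e^(3t)cos(2t)

Coefficient matrix A = [[9, -10], [4, -3]].
Characteristic polynomial det(A - λI) = λ^2 - 6λ + 13 = 0.
Eigenvalues λ = 3 ± 2i (complex conjugate pair).
For λ=3+2i: an eigenvector is (1,1) - i(-2,-1) = (1 + 2i, 1 + i).
A real fundamental pair from Re and Im of e^((3+2i)t)v: X_1 = e^(3t)(cos(2t)·(1,1) + sin(2t)·(-2,-1)), X_2 = e^(3t)(sin(2t)·(1,1) - cos(2t)·(-2,-1)).
General solution: K_1X_1 + K_2X_2.
Applying x(0)=0, z(0)=3 gives K_1=6, K_2=-3.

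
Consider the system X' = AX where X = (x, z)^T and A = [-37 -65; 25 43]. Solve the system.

x(t) = 2K_1e^(3t)sin(5t) + 3K_1e^(3t)cos(5t) + 3K_2e^(3t)sin(5t) - 2K_2e^(3t)cos(5t), z(t) = -K_1e^(3t)sin(5t) - 2K_1e^(3t)cos(5t) - 2K_2e^(3t)sin(5t) + K_2e^(3t)cos(5t)

Coefficient matrix A = [[-37, -65], [25, 43]].
Characteristic polynomial det(A - λI) = λ^2 - 6λ + 34 = 0.
Eigenvalues λ = 3 ± 5i (complex conjugate pair).
For λ=3+5i: an eigenvector is (3,-2) - i(2,-1) = (3 - 2i, -2 + i).
A real fundamental pair from Re and Im of e^((3+5i)t)v: X_1 = e^(3t)(cos(5t)·(3,-2) + sin(5t)·(2,-1)), X_2 = e^(3t)(sin(5t)·(3,-2) - cos(5t)·(2,-1)).
General solution: K_1X_1 + K_2X_2.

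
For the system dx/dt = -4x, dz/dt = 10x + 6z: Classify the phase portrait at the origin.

saddle

A = [[-4,0],[10,6]]; det(A-λI) = λ^2 - 2λ - 24.
λ = 6, -4: opposite signs.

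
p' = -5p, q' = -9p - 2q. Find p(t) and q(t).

p(t) = -C_1e^(-5t), q(t) = -3C_1e^(-5t) + C_2e^(-2t)

Coefficient matrix A = [[-5, 0], [-9, -2]].
Characteristic polynomial det(A - λI) = λ^2 + 7λ + 10 = 0.
Eigenvalues λ = -5, -2.
For λ=-5: (A-λI) row 2 is [-9, 3], so an eigenvector is (-1, -3).
For λ=-2: (A-λI) row 1 is [-3, 0], so an eigenvector is (0, 1).
General solution: C_1e^(-5t)(-1,-3) + C_2e^(-2t)(0,1).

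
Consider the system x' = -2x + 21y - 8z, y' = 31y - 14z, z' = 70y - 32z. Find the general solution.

Coefficient matrix A = [[-2, 21, -8], [0, 31, -14], [0, 70, -32]].
det(A - λI) = 0 gives eigenvalues λ = -2, 3, -4.
For λ=-2: eigenvector (1,0,0).
For λ=3: eigenvector (1,1,2).
For λ=-4: eigenvector (-1,2,5).
General solution: K_1e^(-2t)(1,0,0) + K_2e^(3t)(1,1,2) + K_3e^(-4t)(-1,2,5).

x(t) = K_1e^(-2t) + K_2e^(3t) - K_3e^(-4t), y(t) = K_2e^(3t) + 2K_3e^(-4t), z(t) = 2K_2e^(3t) + 5K_3e^(-4t)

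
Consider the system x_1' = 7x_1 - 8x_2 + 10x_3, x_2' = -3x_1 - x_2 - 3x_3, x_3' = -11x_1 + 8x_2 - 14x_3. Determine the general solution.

Coefficient matrix A = [[7, -8, 10], [-3, -1, -3], [-11, 8, -14]].
det(A - λI) = 0 gives eigenvalues λ = -3, -1, -4.
For λ=-3: eigenvector (1,0,-1).
For λ=-1: eigenvector (-4,1,4).
For λ=-4: eigenvector (-2,1,3).
General solution: C_1e^(-3t)(1,0,-1) + C_2e^(-t)(-4,1,4) + C_3e^(-4t)(-2,1,3).

x_1(t) = C_1e^(-3t) - 4C_2e^(-t) - 2C_3e^(-4t), x_2(t) = C_2e^(-t) + C_3e^(-4t), x_3(t) = -C_1e^(-3t) + 4C_2e^(-t) + 3C_3e^(-4t)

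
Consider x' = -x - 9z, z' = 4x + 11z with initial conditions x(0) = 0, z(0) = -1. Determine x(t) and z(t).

x(t) = 9te^(5t), z(t) = -6te^(5t) - e^(5t)

Coefficient matrix A = [[-1, -9], [4, 11]].
Characteristic polynomial det(A - λI) = λ^2 - 10λ + 25 = 0.
Single eigenvalue λ = 5 with algebraic multiplicity 2.
Eigenvector v = (-3,2); generalized eigenvector w with (A-λI)w=v is (-1,1).
General solution: e^(5t)[c_1·v + c_2·(t·v + w)].
Applying x(0)=0, z(0)=-1 gives c_1=1, c_2=-3.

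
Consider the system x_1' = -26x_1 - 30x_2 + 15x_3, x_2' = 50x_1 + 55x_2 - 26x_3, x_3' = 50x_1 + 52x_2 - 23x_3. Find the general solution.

Coefficient matrix A = [[-26, -30, 15], [50, 55, -26], [50, 52, -23]].
det(A - λI) = 0 gives eigenvalues λ = 3, 4, -1.
For λ=3: eigenvector (0,-1,-2).
For λ=4: eigenvector (1,-2,-2).
For λ=-1: eigenvector (3,-5,-5).
General solution: c_1e^(3t)(0,-1,-2) + c_2e^(4t)(1,-2,-2) + c_3e^(-t)(3,-5,-5).

x_1(t) = c_2e^(4t) + 3c_3e^(-t), x_2(t) = -c_1e^(3t) - 2c_2e^(4t) - 5c_3e^(-t), x_3(t) = -2c_1e^(3t) - 2c_2e^(4t) - 5c_3e^(-t)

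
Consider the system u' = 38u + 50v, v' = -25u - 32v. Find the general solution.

Coefficient matrix A = [[38, 50], [-25, -32]].
Characteristic polynomial det(A - λI) = λ^2 - 6λ + 34 = 0.
Eigenvalues λ = 3 ± 5i (complex conjugate pair).
For λ=3+5i: an eigenvector is (-3,2) - i(-1,1) = (-3 + i, 2 - i).
A real fundamental pair from Re and Im of e^((3+5i)t)v: X_1 = e^(3t)(cos(5t)·(-3,2) + sin(5t)·(-1,1)), X_2 = e^(3t)(sin(5t)·(-3,2) - cos(5t)·(-1,1)).
General solution: C_1X_1 + C_2X_2.

u(t) = -C_1e^(3t)sin(5t) - 3C_1e^(3t)cos(5t) - 3C_2e^(3t)sin(5t) + C_2e^(3t)cos(5t), v(t) = C_1e^(3t)sin(5t) + 2C_1e^(3t)cos(5t) + 2C_2e^(3t)sin(5t) - C_2e^(3t)cos(5t)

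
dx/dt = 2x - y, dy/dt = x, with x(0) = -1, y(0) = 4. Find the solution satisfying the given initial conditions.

x(t) = -5te^(t) - e^(t), y(t) = -5te^(t) + 4e^(t)

Coefficient matrix A = [[2, -1], [1, 0]].
Characteristic polynomial det(A - λI) = λ^2 - 2λ + 1 = 0.
Single eigenvalue λ = 1 with algebraic multiplicity 2.
Eigenvector v = (1,1); generalized eigenvector w with (A-λI)w=v is (0,-1).
General solution: e^(t)[c_1·v + c_2·(t·v + w)].
Applying x(0)=-1, y(0)=4 gives c_1=-1, c_2=-5.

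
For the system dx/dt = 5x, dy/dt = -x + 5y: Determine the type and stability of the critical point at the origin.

unstable improper node

A = [[5,0],[-1,5]]; det(A-λI) = λ^2 - 10λ + 25.
repeated λ = 5 with a single eigenvector.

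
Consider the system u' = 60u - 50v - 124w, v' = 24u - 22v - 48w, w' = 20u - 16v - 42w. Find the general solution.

Coefficient matrix A = [[60, -50, -124], [24, -22, -48], [20, -16, -42]].
det(A - λI) = 0 gives eigenvalues λ = 2, -4, -2.
For λ=2: eigenvector (-3,-1,-1).
For λ=-4: eigenvector (7,4,2).
For λ=-2: eigenvector (2,0,1).
General solution: K_1e^(2t)(-3,-1,-1) + K_2e^(-4t)(7,4,2) + K_3e^(-2t)(2,0,1).

u(t) = -3K_1e^(2t) + 7K_2e^(-4t) + 2K_3e^(-2t), v(t) = -K_1e^(2t) + 4K_2e^(-4t), w(t) = -K_1e^(2t) + 2K_2e^(-4t) + K_3e^(-2t)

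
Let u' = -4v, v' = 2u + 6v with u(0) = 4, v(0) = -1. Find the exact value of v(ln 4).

A = [[0,-4],[2,6]]; eigenvalues λ = 2, 4.
Eigenvectors: (-2,1) for λ=2, (-1,1) for λ=4.
From the initial condition, c_1 = -3, c_2 = 2.
v(ln 4) = (-3)(4^2)(1) + (2)(4^4)(1) = 464.

464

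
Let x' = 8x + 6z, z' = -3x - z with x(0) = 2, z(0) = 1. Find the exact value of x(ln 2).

A = [[8,6],[-3,-1]]; eigenvalues λ = 5, 2.
Eigenvectors: (-2,1) for λ=5, (-1,1) for λ=2.
From the initial condition, c_1 = -3, c_2 = 4.
x(ln 2) = (-3)(2^5)(-2) + (4)(2^2)(-1) = 176.

176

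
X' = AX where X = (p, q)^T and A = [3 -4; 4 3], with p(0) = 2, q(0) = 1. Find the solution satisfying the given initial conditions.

Coefficient matrix A = [[3, -4], [4, 3]].
Characteristic polynomial det(A - λI) = λ^2 - 6λ + 25 = 0.
Eigenvalues λ = 3 ± 4i (complex conjugate pair).
For λ=3+4i: an eigenvector is (0,-1) - i(1,0) = (0 - i, -1).
A real fundamental pair from Re and Im of e^((3+4i)t)v: X_1 = e^(3t)(cos(4t)·(0,-1) + sin(4t)·(1,0)), X_2 = e^(3t)(sin(4t)·(0,-1) - cos(4t)·(1,0)).
General solution: C_1X_1 + C_2X_2.
Applying p(0)=2, q(0)=1 gives C_1=-1, C_2=-2.

p(t) = -e^(3t)sin(4t) + 2e^(3t)cos(4t), q(t) = 2e^(3t)sin(4t) + e^(3t)cos(4t)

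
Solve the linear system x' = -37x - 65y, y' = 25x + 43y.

x(t) = -2c_1e^(3t)sin(5t) - 3c_1e^(3t)cos(5t) - 3c_2e^(3t)sin(5t) + 2c_2e^(3t)cos(5t), y(t) = c_1e^(3t)sin(5t) + 2c_1e^(3t)cos(5t) + 2c_2e^(3t)sin(5t) - c_2e^(3t)cos(5t)

Coefficient matrix A = [[-37, -65], [25, 43]].
Characteristic polynomial det(A - λI) = λ^2 - 6λ + 34 = 0.
Eigenvalues λ = 3 ± 5i (complex conjugate pair).
For λ=3+5i: an eigenvector is (-3,2) - i(-2,1) = (-3 + 2i, 2 - i).
A real fundamental pair from Re and Im of e^((3+5i)t)v: X_1 = e^(3t)(cos(5t)·(-3,2) + sin(5t)·(-2,1)), X_2 = e^(3t)(sin(5t)·(-3,2) - cos(5t)·(-2,1)).
General solution: c_1X_1 + c_2X_2.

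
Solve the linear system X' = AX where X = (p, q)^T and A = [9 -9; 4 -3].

p(t) = 3c_1e^(3t) + 3c_2te^(3t) - c_2e^(3t), q(t) = 2c_1e^(3t) + 2c_2te^(3t) - c_2e^(3t)

Coefficient matrix A = [[9, -9], [4, -3]].
Characteristic polynomial det(A - λI) = λ^2 - 6λ + 9 = 0.
Single eigenvalue λ = 3 with algebraic multiplicity 2.
Eigenvector v = (3,2); generalized eigenvector w with (A-λI)w=v is (-1,-1).
General solution: e^(3t)[c_1·v + c_2·(t·v + w)].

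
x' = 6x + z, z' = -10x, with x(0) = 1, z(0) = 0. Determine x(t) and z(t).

Coefficient matrix A = [[6, 1], [-10, 0]].
Characteristic polynomial det(A - λI) = λ^2 - 6λ + 10 = 0.
Eigenvalues λ = 3 ± i (complex conjugate pair).
For λ=3+i: an eigenvector is (1,-3) - i(0,-1) = (1, -3 + i).
A real fundamental pair from Re and Im of e^((3+i)t)v: X_1 = e^(3t)(cos(t)·(1,-3) + sin(t)·(0,-1)), X_2 = e^(3t)(sin(t)·(1,-3) - cos(t)·(0,-1)).
General solution: C_1X_1 + C_2X_2.
Applying x(0)=1, z(0)=0 gives C_1=1, C_2=3.

x(t) = 3e^(3t)sin(t) + e^(3t)cos(t), z(t) = -10e^(3t)sin(t)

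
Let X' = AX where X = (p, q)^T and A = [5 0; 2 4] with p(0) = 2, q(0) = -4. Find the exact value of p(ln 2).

64

A = [[5,0],[2,4]]; eigenvalues λ = 5, 4.
Eigenvectors: (1,2) for λ=5, (0,-1) for λ=4.
From the initial condition, c_1 = 2, c_2 = 8.
p(ln 2) = (2)(2^5)(1) + (8)(2^4)(0) = 64.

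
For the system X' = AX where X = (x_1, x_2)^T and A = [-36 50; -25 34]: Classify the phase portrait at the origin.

stable spiral

A = [[-36,50],[-25,34]]; det(A-λI) = λ^2 + 2λ + 26.
λ = -1 ± 5i: negative real part.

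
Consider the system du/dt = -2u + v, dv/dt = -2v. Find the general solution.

Coefficient matrix A = [[-2, 1], [0, -2]].
Characteristic polynomial det(A - λI) = λ^2 + 4λ + 4 = 0.
Single eigenvalue λ = -2 with algebraic multiplicity 2.
Eigenvector v = (1,0); generalized eigenvector w with (A-λI)w=v is (-3,1).
General solution: e^(-2t)[C_1·v + C_2·(t·v + w)].

u(t) = C_1e^(-2t) + C_2te^(-2t) - 3C_2e^(-2t), v(t) = C_2e^(-2t)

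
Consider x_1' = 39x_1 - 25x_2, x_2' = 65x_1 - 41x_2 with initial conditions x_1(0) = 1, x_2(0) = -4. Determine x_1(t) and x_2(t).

Coefficient matrix A = [[39, -25], [65, -41]].
Characteristic polynomial det(A - λI) = λ^2 + 2λ + 26 = 0.
Eigenvalues λ = -1 ± 5i (complex conjugate pair).
For λ=-1+5i: an eigenvector is (1,2) - i(-2,-3) = (1 + 2i, 2 + 3i).
A real fundamental pair from Re and Im of e^((-1+5i)t)v: X_1 = e^(-t)(cos(5t)·(1,2) + sin(5t)·(-2,-3)), X_2 = e^(-t)(sin(5t)·(1,2) - cos(5t)·(-2,-3)).
General solution: C_1X_1 + C_2X_2.
Applying x_1(0)=1, x_2(0)=-4 gives C_1=-11, C_2=6.

x_1(t) = 28e^(-t)sin(5t) + e^(-t)cos(5t), x_2(t) = 45e^(-t)sin(5t) - 4e^(-t)cos(5t)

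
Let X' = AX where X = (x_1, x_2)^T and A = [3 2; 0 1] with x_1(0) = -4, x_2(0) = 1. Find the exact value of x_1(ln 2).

A = [[3,2],[0,1]]; eigenvalues λ = 3, 1.
Eigenvectors: (-1,0) for λ=3, (1,-1) for λ=1.
From the initial condition, c_1 = 3, c_2 = -1.
x_1(ln 2) = (3)(2^3)(-1) + (-1)(2^1)(1) = -26.

-26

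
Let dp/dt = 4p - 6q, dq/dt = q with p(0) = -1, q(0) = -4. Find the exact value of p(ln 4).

A = [[4,-6],[0,1]]; eigenvalues λ = 1, 4.
Eigenvectors: (2,1) for λ=1, (1,0) for λ=4.
From the initial condition, c_1 = -4, c_2 = 7.
p(ln 4) = (-4)(4^1)(2) + (7)(4^4)(1) = 1760.

1760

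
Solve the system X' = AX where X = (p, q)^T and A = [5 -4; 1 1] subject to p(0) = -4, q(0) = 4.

p(t) = -24te^(3t) - 4e^(3t), q(t) = -12te^(3t) + 4e^(3t)

Coefficient matrix A = [[5, -4], [1, 1]].
Characteristic polynomial det(A - λI) = λ^2 - 6λ + 9 = 0.
Single eigenvalue λ = 3 with algebraic multiplicity 2.
Eigenvector v = (-2,-1); generalized eigenvector w with (A-λI)w=v is (-1,0).
General solution: e^(3t)[c_1·v + c_2·(t·v + w)].
Applying p(0)=-4, q(0)=4 gives c_1=-4, c_2=12.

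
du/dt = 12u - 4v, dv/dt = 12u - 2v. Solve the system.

u(t) = -2c_1e^(6t) + c_2e^(4t), v(t) = -3c_1e^(6t) + 2c_2e^(4t)

Coefficient matrix A = [[12, -4], [12, -2]].
Characteristic polynomial det(A - λI) = λ^2 - 10λ + 24 = 0.
Eigenvalues λ = 6, 4.
For λ=6: (A-λI) row 1 is [6, -4], so an eigenvector is (-2, -3).
For λ=4: (A-λI) row 1 is [8, -4], so an eigenvector is (1, 2).
General solution: c_1e^(6t)(-2,-3) + c_2e^(4t)(1,2).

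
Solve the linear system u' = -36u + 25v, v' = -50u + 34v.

u(t) = -c_1e^(-t)sin(5t) - 2c_1e^(-t)cos(5t) - 2c_2e^(-t)sin(5t) + c_2e^(-t)cos(5t), v(t) = -c_1e^(-t)sin(5t) - 3c_1e^(-t)cos(5t) - 3c_2e^(-t)sin(5t) + c_2e^(-t)cos(5t)

Coefficient matrix A = [[-36, 25], [-50, 34]].
Characteristic polynomial det(A - λI) = λ^2 + 2λ + 26 = 0.
Eigenvalues λ = -1 ± 5i (complex conjugate pair).
For λ=-1+5i: an eigenvector is (-2,-3) - i(-1,-1) = (-2 + i, -3 + i).
A real fundamental pair from Re and Im of e^((-1+5i)t)v: X_1 = e^(-t)(cos(5t)·(-2,-3) + sin(5t)·(-1,-1)), X_2 = e^(-t)(sin(5t)·(-2,-3) - cos(5t)·(-1,-1)).
General solution: c_1X_1 + c_2X_2.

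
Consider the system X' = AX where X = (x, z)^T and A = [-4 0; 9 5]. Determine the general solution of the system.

Coefficient matrix A = [[-4, 0], [9, 5]].
Characteristic polynomial det(A - λI) = λ^2 - λ - 20 = 0.
Eigenvalues λ = -4, 5.
For λ=-4: (A-λI) row 2 is [9, 9], so an eigenvector is (-1, 1).
For λ=5: (A-λI) row 1 is [-9, 0], so an eigenvector is (0, 1).
General solution: C_1e^(-4t)(-1,1) + C_2e^(5t)(0,1).

x(t) = -C_1e^(-4t), z(t) = C_1e^(-4t) + C_2e^(5t)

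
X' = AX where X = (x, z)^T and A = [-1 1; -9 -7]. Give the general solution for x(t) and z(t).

Coefficient matrix A = [[-1, 1], [-9, -7]].
Characteristic polynomial det(A - λI) = λ^2 + 8λ + 16 = 0.
Single eigenvalue λ = -4 with algebraic multiplicity 2.
Eigenvector v = (-1,3); generalized eigenvector w with (A-λI)w=v is (-1,2).
General solution: e^(-4t)[c_1·v + c_2·(t·v + w)].

x(t) = -c_1e^(-4t) - c_2te^(-4t) - c_2e^(-4t), z(t) = 3c_1e^(-4t) + 3c_2te^(-4t) + 2c_2e^(-4t)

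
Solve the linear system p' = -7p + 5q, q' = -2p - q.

Coefficient matrix A = [[-7, 5], [-2, -1]].
Characteristic polynomial det(A - λI) = λ^2 + 8λ + 17 = 0.
Eigenvalues λ = -4 ± i (complex conjugate pair).
For λ=-4+i: an eigenvector is (-1,-1) - i(-2,-1) = (-1 + 2i, -1 + i).
A real fundamental pair from Re and Im of e^((-4+i)t)v: X_1 = e^(-4t)(cos(t)·(-1,-1) + sin(t)·(-2,-1)), X_2 = e^(-4t)(sin(t)·(-1,-1) - cos(t)·(-2,-1)).
General solution: C_1X_1 + C_2X_2.

p(t) = -2C_1e^(-4t)sin(t) - C_1e^(-4t)cos(t) - C_2e^(-4t)sin(t) + 2C_2e^(-4t)cos(t), q(t) = -C_1e^(-4t)sin(t) - C_1e^(-4t)cos(t) - C_2e^(-4t)sin(t) + C_2e^(-4t)cos(t)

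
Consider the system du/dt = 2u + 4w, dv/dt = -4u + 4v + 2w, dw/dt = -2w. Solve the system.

u(t) = C_1e^(-2t) + C_3e^(2t), v(t) = C_1e^(-2t) + C_2e^(4t) + 2C_3e^(2t), w(t) = -C_1e^(-2t)

Coefficient matrix A = [[2, 0, 4], [-4, 4, 2], [0, 0, -2]].
det(A - λI) = 0 gives eigenvalues λ = -2, 4, 2.
For λ=-2: eigenvector (1,1,-1).
For λ=4: eigenvector (0,1,0).
For λ=2: eigenvector (1,2,0).
General solution: C_1e^(-2t)(1,1,-1) + C_2e^(4t)(0,1,0) + C_3e^(2t)(1,2,0).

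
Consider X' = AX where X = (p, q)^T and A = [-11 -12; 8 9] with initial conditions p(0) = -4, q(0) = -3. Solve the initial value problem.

p(t) = 17e^(t) - 21e^(-3t), q(t) = -17e^(t) + 14e^(-3t)

Coefficient matrix A = [[-11, -12], [8, 9]].
Characteristic polynomial det(A - λI) = λ^2 + 2λ - 3 = 0.
Eigenvalues λ = 1, -3.
For λ=1: (A-λI) row 1 is [-12, -12], so an eigenvector is (-1, 1).
For λ=-3: (A-λI) row 1 is [-8, -12], so an eigenvector is (3, -2).
General solution: c_1e^(t)(-1,1) + c_2e^(-3t)(3,-2).
Applying p(0)=-4, q(0)=-3 gives c_1=-17, c_2=-7.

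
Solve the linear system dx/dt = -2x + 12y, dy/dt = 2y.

Coefficient matrix A = [[-2, 12], [0, 2]].
Characteristic polynomial det(A - λI) = λ^2 - 4 = 0.
Eigenvalues λ = -2, 2.
For λ=-2: (A-λI) row 1 is [0, 12], so an eigenvector is (-1, 0).
For λ=2: (A-λI) row 1 is [-4, 12], so an eigenvector is (3, 1).
General solution: c_1e^(-2t)(-1,0) + c_2e^(2t)(3,1).

x(t) = -c_1e^(-2t) + 3c_2e^(2t), y(t) = c_2e^(2t)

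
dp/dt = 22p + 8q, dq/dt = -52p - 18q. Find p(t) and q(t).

Coefficient matrix A = [[22, 8], [-52, -18]].
Characteristic polynomial det(A - λI) = λ^2 - 4λ + 20 = 0.
Eigenvalues λ = 2 ± 4i (complex conjugate pair).
For λ=2+4i: an eigenvector is (1,-3) - i(-1,2) = (1 + i, -3 - 2i).
A real fundamental pair from Re and Im of e^((2+4i)t)v: X_1 = e^(2t)(cos(4t)·(1,-3) + sin(4t)·(-1,2)), X_2 = e^(2t)(sin(4t)·(1,-3) - cos(4t)·(-1,2)).
General solution: K_1X_1 + K_2X_2.

p(t) = -K_1e^(2t)sin(4t) + K_1e^(2t)cos(4t) + K_2e^(2t)sin(4t) + K_2e^(2t)cos(4t), q(t) = 2K_1e^(2t)sin(4t) - 3K_1e^(2t)cos(4t) - 3K_2e^(2t)sin(4t) - 2K_2e^(2t)cos(4t)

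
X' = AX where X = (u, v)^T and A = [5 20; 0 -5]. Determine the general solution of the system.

u(t) = -c_1e^(5t) - 2c_2e^(-5t), v(t) = c_2e^(-5t)

Coefficient matrix A = [[5, 20], [0, -5]].
Characteristic polynomial det(A - λI) = λ^2 - 25 = 0.
Eigenvalues λ = 5, -5.
For λ=5: (A-λI) row 1 is [0, 20], so an eigenvector is (-1, 0).
For λ=-5: (A-λI) row 1 is [10, 20], so an eigenvector is (-2, 1).
General solution: c_1e^(5t)(-1,0) + c_2e^(-5t)(-2,1).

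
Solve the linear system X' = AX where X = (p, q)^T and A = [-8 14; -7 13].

Coefficient matrix A = [[-8, 14], [-7, 13]].
Characteristic polynomial det(A - λI) = λ^2 - 5λ - 6 = 0.
Eigenvalues λ = 6, -1.
For λ=6: (A-λI) row 1 is [-14, 14], so an eigenvector is (1, 1).
For λ=-1: (A-λI) row 1 is [-7, 14], so an eigenvector is (2, 1).
General solution: K_1e^(6t)(1,1) + K_2e^(-t)(2,1).

p(t) = K_1e^(6t) + 2K_2e^(-t), q(t) = K_1e^(6t) + K_2e^(-t)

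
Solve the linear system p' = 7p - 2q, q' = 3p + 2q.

Coefficient matrix A = [[7, -2], [3, 2]].
Characteristic polynomial det(A - λI) = λ^2 - 9λ + 20 = 0.
Eigenvalues λ = 5, 4.
For λ=5: (A-λI) row 1 is [2, -2], so an eigenvector is (1, 1).
For λ=4: (A-λI) row 1 is [3, -2], so an eigenvector is (2, 3).
General solution: C_1e^(5t)(1,1) + C_2e^(4t)(2,3).

p(t) = C_1e^(5t) + 2C_2e^(4t), q(t) = C_1e^(5t) + 3C_2e^(4t)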